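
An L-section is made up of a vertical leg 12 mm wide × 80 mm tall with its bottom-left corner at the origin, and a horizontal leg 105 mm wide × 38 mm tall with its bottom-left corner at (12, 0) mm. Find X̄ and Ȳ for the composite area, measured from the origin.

vertical leg: A = 12 × 80 = 960.00, centroid at (6.00, 40.00).
horizontal leg: A = 105 × 38 = 3990.00, centroid at (64.50, 19.00).
ΣA = 4950.00 mm², ΣAX̄ = 263115.00 mm³, ΣAȲ = 114210.00 mm³.
X̄ = 263115.00/4950.00 = 53.15 mm; Ȳ = 114210.00/4950.00 = 23.07 mm.

X̄ = 53.15 mm, Ȳ = 23.07 mm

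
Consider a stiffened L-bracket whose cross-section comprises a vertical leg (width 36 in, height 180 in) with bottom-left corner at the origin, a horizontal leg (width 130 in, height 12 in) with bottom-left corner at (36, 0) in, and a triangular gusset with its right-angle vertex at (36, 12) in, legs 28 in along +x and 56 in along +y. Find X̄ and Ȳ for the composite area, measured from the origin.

X̄ = 35.10 in, Ȳ = 69.88 in

vertical leg: A = 36 × 180 = 6480.00, centroid at (18.00, 90.00).
horizontal leg: A = 130 × 12 = 1560.00, centroid at (101.00, 6.00).
gusset: A = ½·28·56 = 784.00, centroid at (45.33, 30.67).
ΣA = 8824.00 in², ΣAX̄ = 309741.33 in³, ΣAȲ = 616602.67 in³.
X̄ = 309741.33/8824.00 = 35.10 in; Ȳ = 616602.67/8824.00 = 69.88 in.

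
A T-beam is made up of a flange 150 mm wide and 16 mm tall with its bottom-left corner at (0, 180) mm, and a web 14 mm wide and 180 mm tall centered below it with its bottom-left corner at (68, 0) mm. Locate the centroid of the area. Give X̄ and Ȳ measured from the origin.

X̄ = 75.00 mm, Ȳ = 137.80 mm

Part | A | x̄ᵢ | ȳᵢ | A·x̄ᵢ | A·ȳᵢ
web | 2520.00 | 75.00 | 90.00 | 189000.00 | 226800.00
flange | 2400.00 | 75.00 | 188.00 | 180000.00 | 451200.00
Σ | 4920.00 |  |  | 369000.00 | 678000.00
X̄ = 369000.00 / 4920.00 = 75.00 mm
Ȳ = 678000.00 / 4920.00 = 137.80 mm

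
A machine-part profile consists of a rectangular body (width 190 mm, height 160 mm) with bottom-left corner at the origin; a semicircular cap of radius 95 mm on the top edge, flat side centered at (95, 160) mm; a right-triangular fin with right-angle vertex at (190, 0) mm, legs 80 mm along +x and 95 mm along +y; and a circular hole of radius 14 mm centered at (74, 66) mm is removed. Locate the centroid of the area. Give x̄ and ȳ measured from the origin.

x̄ = 104.95 mm, ȳ = 112.05 mm

rectangular body: A = 190 × 160 = 30400.00, centroid at (95.00, 80.00).
semicircular top: A = ½π·95² = 14176.44, centroid at (95.00, 200.32).
triangular fin: A = ½·80·95 = 3800.00, centroid at (216.67, 31.67).
hole: A = −π·14² = -615.75, centroid at (74.00, 66.00).
ΣA = 47760.68 mm²
ΣAx̄ = (30400.00)(95.00) + (14176.44)(95.00) + (3800.00)(216.67) + (-615.75)(74.00) = 5012529.17 mm³
ΣAȳ = (30400.00)(80.00) + (14176.44)(200.32) + (3800.00)(31.67) + (-615.75)(66.00) = 5351506.92 mm³
x̄ = 5012529.17 / 47760.68 = 104.95 mm
ȳ = 5351506.92 / 47760.68 = 112.05 mm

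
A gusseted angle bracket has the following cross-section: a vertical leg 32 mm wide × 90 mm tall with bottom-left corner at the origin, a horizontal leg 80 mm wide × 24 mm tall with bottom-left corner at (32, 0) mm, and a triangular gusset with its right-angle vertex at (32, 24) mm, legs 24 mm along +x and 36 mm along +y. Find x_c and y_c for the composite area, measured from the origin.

vertical leg: A = 32 × 90 = 2880.00, centroid at (16.00, 45.00).
horizontal leg: A = 80 × 24 = 1920.00, centroid at (72.00, 12.00).
gusset: A = ½·24·36 = 432.00, centroid at (40.00, 36.00).
ΣA = 5232.00 mm²
ΣAx_c = (2880.00)(16.00) + (1920.00)(72.00) + (432.00)(40.00) = 201600.00 mm³
ΣAy_c = (2880.00)(45.00) + (1920.00)(12.00) + (432.00)(36.00) = 168192.00 mm³
x_c = 201600.00 / 5232.00 = 38.53 mm
y_c = 168192.00 / 5232.00 = 32.15 mm

x_c = 38.53 mm, y_c = 32.15 mm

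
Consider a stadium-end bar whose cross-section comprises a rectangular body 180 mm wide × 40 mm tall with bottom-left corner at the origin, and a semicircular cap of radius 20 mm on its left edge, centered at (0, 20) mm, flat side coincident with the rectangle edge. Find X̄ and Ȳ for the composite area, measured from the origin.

X̄ = 82.10 mm, Ȳ = 20.00 mm

rectangular body: A = 180 × 40 = 7200.00, centroid at (90.00, 20.00).
semicircular end: A = ½π·20² = 628.32, centroid at (-8.49, 20.00).
ΣA = 7828.32 mm²
ΣAX̄ = (7200.00)(90.00) + (628.32)(-8.49) = 642666.67 mm³
ΣAȲ = (7200.00)(20.00) + (628.32)(20.00) = 156566.37 mm³
X̄ = 642666.67 / 7828.32 = 82.10 mm
Ȳ = 156566.37 / 7828.32 = 20.00 mm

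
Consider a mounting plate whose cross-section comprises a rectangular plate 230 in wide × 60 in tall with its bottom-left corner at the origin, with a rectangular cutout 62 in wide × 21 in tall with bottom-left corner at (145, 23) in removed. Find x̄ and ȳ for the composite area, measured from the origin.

x̄ = 108.65 in, ȳ = 29.64 in

plate: A = 230 × 60 = 13800.00, centroid at (115.00, 30.00).
hole: A = −(62 × 21) = -1302.00, centroid at (176.00, 33.50).
ΣA = 12498.00 in², ΣAx̄ = 1357848.00 in³, ΣAȳ = 370383.00 in³.
x̄ = 1357848.00/12498.00 = 108.65 in; ȳ = 370383.00/12498.00 = 29.64 in.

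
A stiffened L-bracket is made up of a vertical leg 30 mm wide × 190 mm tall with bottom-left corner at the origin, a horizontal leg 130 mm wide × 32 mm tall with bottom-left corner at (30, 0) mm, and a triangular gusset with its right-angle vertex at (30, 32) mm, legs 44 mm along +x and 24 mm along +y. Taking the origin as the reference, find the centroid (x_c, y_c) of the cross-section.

x_c = 48.54 mm, y_c = 60.57 mm

Part | A | x̄ᵢ | ȳᵢ | A·x̄ᵢ | A·ȳᵢ
vertical leg | 5700.00 | 15.00 | 95.00 | 85500.00 | 541500.00
horizontal leg | 4160.00 | 95.00 | 16.00 | 395200.00 | 66560.00
gusset | 528.00 | 44.67 | 40.00 | 23584.00 | 21120.00
Σ | 10388.00 |  |  | 504284.00 | 629180.00
x_c = 504284.00 / 10388.00 = 48.54 mm
y_c = 629180.00 / 10388.00 = 60.57 mm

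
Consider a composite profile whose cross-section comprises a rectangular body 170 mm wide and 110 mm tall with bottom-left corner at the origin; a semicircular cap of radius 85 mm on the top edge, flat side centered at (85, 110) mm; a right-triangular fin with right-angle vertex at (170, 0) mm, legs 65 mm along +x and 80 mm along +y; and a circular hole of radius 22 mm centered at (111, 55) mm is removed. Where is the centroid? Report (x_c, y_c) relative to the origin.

rectangular body: A = 170 × 110 = 18700.00, centroid at (85.00, 55.00).
semicircular top: A = ½π·85² = 11349.00, centroid at (85.00, 146.08).
triangular fin: A = ½·65·80 = 2600.00, centroid at (191.67, 26.67).
hole: A = −π·22² = -1520.53, centroid at (111.00, 55.00).
ΣA = 31128.47 mm², ΣAx_c = 2883719.70 mm³, ΣAy_c = 2672011.18 mm³.
x_c = 2883719.70/31128.47 = 92.64 mm; y_c = 2672011.18/31128.47 = 85.84 mm.

x_c = 92.64 mm, y_c = 85.84 mm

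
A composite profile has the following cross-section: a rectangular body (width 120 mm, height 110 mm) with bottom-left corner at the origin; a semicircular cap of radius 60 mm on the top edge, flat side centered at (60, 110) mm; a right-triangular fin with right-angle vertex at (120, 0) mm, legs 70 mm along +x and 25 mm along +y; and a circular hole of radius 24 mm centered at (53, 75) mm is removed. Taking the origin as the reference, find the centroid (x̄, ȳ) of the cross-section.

rectangular body: A = 120 × 110 = 13200.00, centroid at (60.00, 55.00).
semicircular top: A = ½π·60² = 5654.87, centroid at (60.00, 135.46).
triangular fin: A = ½·70·25 = 875.00, centroid at (143.33, 8.33).
hole: A = −π·24² = -1809.56, centroid at (53.00, 75.00).
ΣA = 17920.31 mm²
ΣAx̄ = (13200.00)(60.00) + (5654.87)(60.00) + (875.00)(143.33) + (-1809.56)(53.00) = 1160802.13 mm³
ΣAȳ = (13200.00)(55.00) + (5654.87)(135.46) + (875.00)(8.33) + (-1809.56)(75.00) = 1363610.21 mm³
x̄ = 1160802.13 / 17920.31 = 64.78 mm
ȳ = 1363610.21 / 17920.31 = 76.09 mm

x̄ = 64.78 mm, ȳ = 76.09 mm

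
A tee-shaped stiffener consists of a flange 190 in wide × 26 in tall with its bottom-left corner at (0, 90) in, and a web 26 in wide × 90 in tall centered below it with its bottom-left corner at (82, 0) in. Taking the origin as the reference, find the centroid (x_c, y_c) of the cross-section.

web: A = 26 × 90 = 2340.00, centroid at (95.00, 45.00).
flange: A = 190 × 26 = 4940.00, centroid at (95.00, 103.00).
ΣA = 7280.00 in²
ΣAx_c = (2340.00)(95.00) + (4940.00)(95.00) = 691600.00 in³
ΣAy_c = (2340.00)(45.00) + (4940.00)(103.00) = 614120.00 in³
x_c = 691600.00 / 7280.00 = 95.00 in
y_c = 614120.00 / 7280.00 = 84.36 in

x_c = 95.00 in, y_c = 84.36 in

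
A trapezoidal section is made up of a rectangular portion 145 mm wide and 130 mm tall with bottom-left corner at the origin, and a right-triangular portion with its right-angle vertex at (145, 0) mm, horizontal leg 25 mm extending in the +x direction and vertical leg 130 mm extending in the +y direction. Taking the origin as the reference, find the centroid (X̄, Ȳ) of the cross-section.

X̄ = 78.92 mm, Ȳ = 63.28 mm

rectangular portion: A = 145 × 130 = 18850.00, centroid at (72.50, 65.00).
triangular portion: A = ½·25·130 = 1625.00, centroid at (153.33, 43.33).
ΣA = 20475.00 mm², ΣAX̄ = 1615791.67 mm³, ΣAȲ = 1295666.67 mm³.
X̄ = 1615791.67/20475.00 = 78.92 mm; Ȳ = 1295666.67/20475.00 = 63.28 mm.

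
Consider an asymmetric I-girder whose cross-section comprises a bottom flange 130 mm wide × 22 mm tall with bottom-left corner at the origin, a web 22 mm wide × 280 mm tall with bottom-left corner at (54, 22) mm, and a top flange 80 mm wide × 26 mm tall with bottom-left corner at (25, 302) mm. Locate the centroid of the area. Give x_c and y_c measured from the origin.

bottom flange: A = 130 × 22 = 2860.00, centroid at (65.00, 11.00).
web: A = 22 × 280 = 6160.00, centroid at (65.00, 162.00).
top flange: A = 80 × 26 = 2080.00, centroid at (65.00, 315.00).
ΣA = 11100.00 mm²
ΣAx_c = (2860.00)(65.00) + (6160.00)(65.00) + (2080.00)(65.00) = 721500.00 mm³
ΣAy_c = (2860.00)(11.00) + (6160.00)(162.00) + (2080.00)(315.00) = 1684580.00 mm³
x_c = 721500.00 / 11100.00 = 65.00 mm
y_c = 1684580.00 / 11100.00 = 151.76 mm

x_c = 65.00 mm, y_c = 151.76 mm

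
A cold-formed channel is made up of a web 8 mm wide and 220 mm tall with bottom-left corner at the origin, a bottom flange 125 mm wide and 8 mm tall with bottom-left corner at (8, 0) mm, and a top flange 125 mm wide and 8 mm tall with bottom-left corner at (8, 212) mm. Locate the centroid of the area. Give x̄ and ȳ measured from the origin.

x̄ = 39.37 mm, ȳ = 110.00 mm

web: A = 8 × 220 = 1760.00, centroid at (4.00, 110.00).
bottom flange: A = 125 × 8 = 1000.00, centroid at (70.50, 4.00).
top flange: A = 125 × 8 = 1000.00, centroid at (70.50, 216.00).
ΣA = 3760.00 mm², ΣAx̄ = 148040.00 mm³, ΣAȳ = 413600.00 mm³.
x̄ = 148040.00/3760.00 = 39.37 mm; ȳ = 413600.00/3760.00 = 110.00 mm.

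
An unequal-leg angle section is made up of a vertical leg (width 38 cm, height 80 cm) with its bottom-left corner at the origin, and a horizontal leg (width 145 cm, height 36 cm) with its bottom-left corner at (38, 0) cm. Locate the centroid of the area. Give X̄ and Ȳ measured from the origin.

Part | A | x̄ᵢ | ȳᵢ | A·x̄ᵢ | A·ȳᵢ
vertical leg | 3040.00 | 19.00 | 40.00 | 57760.00 | 121600.00
horizontal leg | 5220.00 | 110.50 | 18.00 | 576810.00 | 93960.00
Σ | 8260.00 |  |  | 634570.00 | 215560.00
X̄ = 634570.00 / 8260.00 = 76.82 cm
Ȳ = 215560.00 / 8260.00 = 26.10 cm

X̄ = 76.82 cm, Ȳ = 26.10 cm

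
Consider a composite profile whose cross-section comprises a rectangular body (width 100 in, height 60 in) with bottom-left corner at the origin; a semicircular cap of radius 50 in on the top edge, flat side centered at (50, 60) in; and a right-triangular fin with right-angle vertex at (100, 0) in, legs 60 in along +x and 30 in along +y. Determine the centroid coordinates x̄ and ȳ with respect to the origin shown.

x̄ = 55.82 in, ȳ = 46.92 in

rectangular body: A = 100 × 60 = 6000.00, centroid at (50.00, 30.00).
semicircular top: A = ½π·50² = 3926.99, centroid at (50.00, 81.22).
triangular fin: A = ½·60·30 = 900.00, centroid at (120.00, 10.00).
ΣA = 10826.99 in²
ΣAx̄ = (6000.00)(50.00) + (3926.99)(50.00) + (900.00)(120.00) = 604349.54 in³
ΣAȳ = (6000.00)(30.00) + (3926.99)(81.22) + (900.00)(10.00) = 507952.78 in³
x̄ = 604349.54 / 10826.99 = 55.82 in
ȳ = 507952.78 / 10826.99 = 46.92 in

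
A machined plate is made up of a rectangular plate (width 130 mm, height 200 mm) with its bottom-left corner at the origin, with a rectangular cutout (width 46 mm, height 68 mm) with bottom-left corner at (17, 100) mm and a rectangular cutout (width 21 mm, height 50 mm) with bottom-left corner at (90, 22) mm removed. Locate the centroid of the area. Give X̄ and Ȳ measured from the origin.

plate: A = 130 × 200 = 26000.00, centroid at (65.00, 100.00).
hole 1: A = −(46 × 68) = -3128.00, centroid at (40.00, 134.00).
hole 2: A = −(21 × 50) = -1050.00, centroid at (100.50, 47.00).
ΣA = 21822.00 mm²
ΣAX̄ = (26000.00)(65.00) + (-3128.00)(40.00) + (-1050.00)(100.50) = 1459355.00 mm³
ΣAȲ = (26000.00)(100.00) + (-3128.00)(134.00) + (-1050.00)(47.00) = 2131498.00 mm³
X̄ = 1459355.00 / 21822.00 = 66.88 mm
Ȳ = 2131498.00 / 21822.00 = 97.68 mm

X̄ = 66.88 mm, Ȳ = 97.68 mm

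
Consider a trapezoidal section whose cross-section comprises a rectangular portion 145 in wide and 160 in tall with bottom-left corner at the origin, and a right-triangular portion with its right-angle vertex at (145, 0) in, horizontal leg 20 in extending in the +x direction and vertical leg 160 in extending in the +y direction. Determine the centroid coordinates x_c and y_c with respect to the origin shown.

rectangular portion: A = 145 × 160 = 23200.00, centroid at (72.50, 80.00).
triangular portion: A = ½·20·160 = 1600.00, centroid at (151.67, 53.33).
ΣA = 24800.00 in², ΣAx_c = 1924666.67 in³, ΣAy_c = 1941333.33 in³.
x_c = 1924666.67/24800.00 = 77.61 in; y_c = 1941333.33/24800.00 = 78.28 in.

x_c = 77.61 in, y_c = 78.28 in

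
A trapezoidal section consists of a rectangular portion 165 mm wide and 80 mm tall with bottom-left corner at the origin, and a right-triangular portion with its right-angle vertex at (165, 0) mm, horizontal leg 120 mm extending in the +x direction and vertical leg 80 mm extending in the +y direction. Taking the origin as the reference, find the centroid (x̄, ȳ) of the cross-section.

Part | A | x̄ᵢ | ȳᵢ | A·x̄ᵢ | A·ȳᵢ
rectangular portion | 13200.00 | 82.50 | 40.00 | 1089000.00 | 528000.00
triangular portion | 4800.00 | 205.00 | 26.67 | 984000.00 | 128000.00
Σ | 18000.00 |  |  | 2073000.00 | 656000.00
x̄ = 2073000.00 / 18000.00 = 115.17 mm
ȳ = 656000.00 / 18000.00 = 36.44 mm

x̄ = 115.17 mm, ȳ = 36.44 mm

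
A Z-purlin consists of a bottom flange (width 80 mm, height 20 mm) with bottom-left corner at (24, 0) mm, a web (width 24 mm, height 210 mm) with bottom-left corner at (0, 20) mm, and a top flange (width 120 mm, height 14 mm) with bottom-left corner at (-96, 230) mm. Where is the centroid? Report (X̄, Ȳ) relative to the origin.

X̄ = 12.31 mm, Ȳ = 125.50 mm

bottom flange: A = 80 × 20 = 1600.00, centroid at (64.00, 10.00).
web: A = 24 × 210 = 5040.00, centroid at (12.00, 125.00).
top flange: A = 120 × 14 = 1680.00, centroid at (-36.00, 237.00).
ΣA = 8320.00 mm²
ΣAX̄ = (1600.00)(64.00) + (5040.00)(12.00) + (1680.00)(-36.00) = 102400.00 mm³
ΣAȲ = (1600.00)(10.00) + (5040.00)(125.00) + (1680.00)(237.00) = 1044160.00 mm³
X̄ = 102400.00 / 8320.00 = 12.31 mm
Ȳ = 1044160.00 / 8320.00 = 125.50 mm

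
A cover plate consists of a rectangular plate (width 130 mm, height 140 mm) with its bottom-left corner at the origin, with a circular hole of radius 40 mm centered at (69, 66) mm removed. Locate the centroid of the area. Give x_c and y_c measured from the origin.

x_c = 63.47 mm, y_c = 71.53 mm

plate: A = 130 × 140 = 18200.00, centroid at (65.00, 70.00).
hole: A = −π·40² = -5026.55, centroid at (69.00, 66.00).
ΣA = 13173.45 mm²
ΣAx_c = (18200.00)(65.00) + (-5026.55)(69.00) = 836168.17 mm³
ΣAy_c = (18200.00)(70.00) + (-5026.55)(66.00) = 942247.82 mm³
x_c = 836168.17 / 13173.45 = 63.47 mm
y_c = 942247.82 / 13173.45 = 71.53 mm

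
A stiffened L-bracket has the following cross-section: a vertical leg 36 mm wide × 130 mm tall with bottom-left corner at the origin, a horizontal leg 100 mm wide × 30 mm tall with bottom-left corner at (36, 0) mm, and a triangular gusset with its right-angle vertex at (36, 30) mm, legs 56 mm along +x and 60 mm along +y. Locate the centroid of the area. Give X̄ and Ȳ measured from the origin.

X̄ = 46.38 mm, Ȳ = 46.28 mm

vertical leg: A = 36 × 130 = 4680.00, centroid at (18.00, 65.00).
horizontal leg: A = 100 × 30 = 3000.00, centroid at (86.00, 15.00).
gusset: A = ½·56·60 = 1680.00, centroid at (54.67, 50.00).
ΣA = 9360.00 mm², ΣAX̄ = 434080.00 mm³, ΣAȲ = 433200.00 mm³.
X̄ = 434080.00/9360.00 = 46.38 mm; Ȳ = 433200.00/9360.00 = 46.28 mm.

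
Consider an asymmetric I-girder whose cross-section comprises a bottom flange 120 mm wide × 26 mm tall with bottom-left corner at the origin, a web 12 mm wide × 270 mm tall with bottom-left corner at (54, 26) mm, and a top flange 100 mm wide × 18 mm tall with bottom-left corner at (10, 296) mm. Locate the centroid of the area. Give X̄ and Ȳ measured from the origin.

bottom flange: A = 120 × 26 = 3120.00, centroid at (60.00, 13.00).
web: A = 12 × 270 = 3240.00, centroid at (60.00, 161.00).
top flange: A = 100 × 18 = 1800.00, centroid at (60.00, 305.00).
ΣA = 8160.00 mm², ΣAX̄ = 489600.00 mm³, ΣAȲ = 1111200.00 mm³.
X̄ = 489600.00/8160.00 = 60.00 mm; Ȳ = 1111200.00/8160.00 = 136.18 mm.

X̄ = 60.00 mm, Ȳ = 136.18 mm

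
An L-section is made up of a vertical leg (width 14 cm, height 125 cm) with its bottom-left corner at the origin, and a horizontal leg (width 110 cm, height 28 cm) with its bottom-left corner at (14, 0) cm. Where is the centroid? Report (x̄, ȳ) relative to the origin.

vertical leg: A = 14 × 125 = 1750.00, centroid at (7.00, 62.50).
horizontal leg: A = 110 × 28 = 3080.00, centroid at (69.00, 14.00).
ΣA = 4830.00 cm²
ΣAx̄ = (1750.00)(7.00) + (3080.00)(69.00) = 224770.00 cm³
ΣAȳ = (1750.00)(62.50) + (3080.00)(14.00) = 152495.00 cm³
x̄ = 224770.00 / 4830.00 = 46.54 cm
ȳ = 152495.00 / 4830.00 = 31.57 cm

x̄ = 46.54 cm, ȳ = 31.57 cm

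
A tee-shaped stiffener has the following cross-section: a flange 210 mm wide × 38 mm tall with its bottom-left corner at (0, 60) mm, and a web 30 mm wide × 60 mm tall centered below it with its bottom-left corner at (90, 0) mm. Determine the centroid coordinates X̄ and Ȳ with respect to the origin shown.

X̄ = 105.00 mm, Ȳ = 69.98 mm

Part | A | x̄ᵢ | ȳᵢ | A·x̄ᵢ | A·ȳᵢ
web | 1800.00 | 105.00 | 30.00 | 189000.00 | 54000.00
flange | 7980.00 | 105.00 | 79.00 | 837900.00 | 630420.00
Σ | 9780.00 |  |  | 1026900.00 | 684420.00
X̄ = 1026900.00 / 9780.00 = 105.00 mm
Ȳ = 684420.00 / 9780.00 = 69.98 mm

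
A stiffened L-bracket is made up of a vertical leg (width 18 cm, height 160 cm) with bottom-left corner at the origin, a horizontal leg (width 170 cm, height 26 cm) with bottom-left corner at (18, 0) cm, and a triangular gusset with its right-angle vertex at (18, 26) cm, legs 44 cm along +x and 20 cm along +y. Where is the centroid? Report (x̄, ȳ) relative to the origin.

x̄ = 64.02 cm, ȳ = 39.05 cm

vertical leg: A = 18 × 160 = 2880.00, centroid at (9.00, 80.00).
horizontal leg: A = 170 × 26 = 4420.00, centroid at (103.00, 13.00).
gusset: A = ½·44·20 = 440.00, centroid at (32.67, 32.67).
ΣA = 7740.00 cm²
ΣAx̄ = (2880.00)(9.00) + (4420.00)(103.00) + (440.00)(32.67) = 495553.33 cm³
ΣAȳ = (2880.00)(80.00) + (4420.00)(13.00) + (440.00)(32.67) = 302233.33 cm³
x̄ = 495553.33 / 7740.00 = 64.02 cm
ȳ = 302233.33 / 7740.00 = 39.05 cm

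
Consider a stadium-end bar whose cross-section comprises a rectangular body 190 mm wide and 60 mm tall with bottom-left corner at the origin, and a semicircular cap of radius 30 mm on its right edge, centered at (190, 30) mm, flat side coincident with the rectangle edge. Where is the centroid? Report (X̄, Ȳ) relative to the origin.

rectangular body: A = 190 × 60 = 11400.00, centroid at (95.00, 30.00).
semicircular end: A = ½π·30² = 1413.72, centroid at (202.73, 30.00).
ΣA = 12813.72 mm²
ΣAX̄ = (11400.00)(95.00) + (1413.72)(202.73) = 1369606.17 mm³
ΣAȲ = (11400.00)(30.00) + (1413.72)(30.00) = 384411.50 mm³
X̄ = 1369606.17 / 12813.72 = 106.89 mm
Ȳ = 384411.50 / 12813.72 = 30.00 mm

X̄ = 106.89 mm, Ȳ = 30.00 mm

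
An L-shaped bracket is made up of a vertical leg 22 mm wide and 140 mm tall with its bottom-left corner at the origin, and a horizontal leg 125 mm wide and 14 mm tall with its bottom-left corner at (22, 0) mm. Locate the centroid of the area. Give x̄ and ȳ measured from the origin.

vertical leg: A = 22 × 140 = 3080.00, centroid at (11.00, 70.00).
horizontal leg: A = 125 × 14 = 1750.00, centroid at (84.50, 7.00).
ΣA = 4830.00 mm², ΣAx̄ = 181755.00 mm³, ΣAȳ = 227850.00 mm³.
x̄ = 181755.00/4830.00 = 37.63 mm; ȳ = 227850.00/4830.00 = 47.17 mm.

x̄ = 37.63 mm, ȳ = 47.17 mm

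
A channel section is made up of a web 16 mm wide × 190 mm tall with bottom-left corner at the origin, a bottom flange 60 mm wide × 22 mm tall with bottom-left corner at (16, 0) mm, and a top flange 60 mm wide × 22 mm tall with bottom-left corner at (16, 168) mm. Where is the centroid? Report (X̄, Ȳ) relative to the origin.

web: A = 16 × 190 = 3040.00, centroid at (8.00, 95.00).
bottom flange: A = 60 × 22 = 1320.00, centroid at (46.00, 11.00).
top flange: A = 60 × 22 = 1320.00, centroid at (46.00, 179.00).
ΣA = 5680.00 mm², ΣAX̄ = 145760.00 mm³, ΣAȲ = 539600.00 mm³.
X̄ = 145760.00/5680.00 = 25.66 mm; Ȳ = 539600.00/5680.00 = 95.00 mm.

X̄ = 25.66 mm, Ȳ = 95.00 mm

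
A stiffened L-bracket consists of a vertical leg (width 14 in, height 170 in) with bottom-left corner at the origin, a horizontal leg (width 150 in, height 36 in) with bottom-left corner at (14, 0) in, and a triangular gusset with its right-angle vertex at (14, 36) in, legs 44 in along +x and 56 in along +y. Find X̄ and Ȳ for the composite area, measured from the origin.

Part | A | x̄ᵢ | ȳᵢ | A·x̄ᵢ | A·ȳᵢ
vertical leg | 2380.00 | 7.00 | 85.00 | 16660.00 | 202300.00
horizontal leg | 5400.00 | 89.00 | 18.00 | 480600.00 | 97200.00
gusset | 1232.00 | 28.67 | 54.67 | 35317.33 | 67349.33
Σ | 9012.00 |  |  | 532577.33 | 366849.33
X̄ = 532577.33 / 9012.00 = 59.10 in
Ȳ = 366849.33 / 9012.00 = 40.71 in

X̄ = 59.10 in, Ȳ = 40.71 in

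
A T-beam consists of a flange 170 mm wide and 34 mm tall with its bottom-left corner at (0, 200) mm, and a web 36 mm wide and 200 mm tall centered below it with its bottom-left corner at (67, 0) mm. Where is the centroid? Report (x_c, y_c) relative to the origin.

x_c = 85.00 mm, y_c = 152.10 mm

Part | A | x̄ᵢ | ȳᵢ | A·x̄ᵢ | A·ȳᵢ
web | 7200.00 | 85.00 | 100.00 | 612000.00 | 720000.00
flange | 5780.00 | 85.00 | 217.00 | 491300.00 | 1254260.00
Σ | 12980.00 |  |  | 1103300.00 | 1974260.00
x_c = 1103300.00 / 12980.00 = 85.00 mm
y_c = 1974260.00 / 12980.00 = 152.10 mm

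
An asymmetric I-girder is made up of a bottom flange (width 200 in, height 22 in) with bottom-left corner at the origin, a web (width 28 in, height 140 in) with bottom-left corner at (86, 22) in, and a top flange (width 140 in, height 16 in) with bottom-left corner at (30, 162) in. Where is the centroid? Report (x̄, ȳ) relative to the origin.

bottom flange: A = 200 × 22 = 4400.00, centroid at (100.00, 11.00).
web: A = 28 × 140 = 3920.00, centroid at (100.00, 92.00).
top flange: A = 140 × 16 = 2240.00, centroid at (100.00, 170.00).
ΣA = 10560.00 in²
ΣAx̄ = (4400.00)(100.00) + (3920.00)(100.00) + (2240.00)(100.00) = 1056000.00 in³
ΣAȳ = (4400.00)(11.00) + (3920.00)(92.00) + (2240.00)(170.00) = 789840.00 in³
x̄ = 1056000.00 / 10560.00 = 100.00 in
ȳ = 789840.00 / 10560.00 = 74.80 in

x̄ = 100.00 in, ȳ = 74.80 in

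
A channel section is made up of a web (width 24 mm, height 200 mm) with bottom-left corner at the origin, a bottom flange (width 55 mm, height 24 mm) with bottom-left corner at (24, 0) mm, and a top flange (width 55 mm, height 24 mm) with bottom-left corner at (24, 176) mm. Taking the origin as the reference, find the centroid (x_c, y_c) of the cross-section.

x_c = 26.02 mm, y_c = 100.00 mm

web: A = 24 × 200 = 4800.00, centroid at (12.00, 100.00).
bottom flange: A = 55 × 24 = 1320.00, centroid at (51.50, 12.00).
top flange: A = 55 × 24 = 1320.00, centroid at (51.50, 188.00).
ΣA = 7440.00 mm², ΣAx_c = 193560.00 mm³, ΣAy_c = 744000.00 mm³.
x_c = 193560.00/7440.00 = 26.02 mm; y_c = 744000.00/7440.00 = 100.00 mm.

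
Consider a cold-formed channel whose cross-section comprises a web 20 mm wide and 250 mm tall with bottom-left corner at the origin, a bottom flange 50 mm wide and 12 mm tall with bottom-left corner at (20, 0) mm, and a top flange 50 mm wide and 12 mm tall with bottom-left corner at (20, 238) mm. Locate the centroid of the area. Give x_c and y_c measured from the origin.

web: A = 20 × 250 = 5000.00, centroid at (10.00, 125.00).
bottom flange: A = 50 × 12 = 600.00, centroid at (45.00, 6.00).
top flange: A = 50 × 12 = 600.00, centroid at (45.00, 244.00).
ΣA = 6200.00 mm²
ΣAx_c = (5000.00)(10.00) + (600.00)(45.00) + (600.00)(45.00) = 104000.00 mm³
ΣAy_c = (5000.00)(125.00) + (600.00)(6.00) + (600.00)(244.00) = 775000.00 mm³
x_c = 104000.00 / 6200.00 = 16.77 mm
y_c = 775000.00 / 6200.00 = 125.00 mm

x_c = 16.77 mm, y_c = 125.00 mm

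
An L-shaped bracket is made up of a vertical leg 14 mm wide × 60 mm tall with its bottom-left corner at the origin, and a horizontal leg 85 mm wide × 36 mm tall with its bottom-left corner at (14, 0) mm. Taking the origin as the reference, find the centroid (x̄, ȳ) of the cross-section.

vertical leg: A = 14 × 60 = 840.00, centroid at (7.00, 30.00).
horizontal leg: A = 85 × 36 = 3060.00, centroid at (56.50, 18.00).
ΣA = 3900.00 mm², ΣAx̄ = 178770.00 mm³, ΣAȳ = 80280.00 mm³.
x̄ = 178770.00/3900.00 = 45.84 mm; ȳ = 80280.00/3900.00 = 20.58 mm.

x̄ = 45.84 mm, ȳ = 20.58 mm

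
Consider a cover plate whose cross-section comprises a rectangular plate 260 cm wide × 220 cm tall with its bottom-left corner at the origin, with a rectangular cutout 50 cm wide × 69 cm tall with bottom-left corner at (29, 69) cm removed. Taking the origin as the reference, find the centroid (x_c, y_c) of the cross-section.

plate: A = 260 × 220 = 57200.00, centroid at (130.00, 110.00).
hole: A = −(50 × 69) = -3450.00, centroid at (54.00, 103.50).
ΣA = 53750.00 cm², ΣAx_c = 7249700.00 cm³, ΣAy_c = 5934925.00 cm³.
x_c = 7249700.00/53750.00 = 134.88 cm; y_c = 5934925.00/53750.00 = 110.42 cm.

x_c = 134.88 cm, y_c = 110.42 cm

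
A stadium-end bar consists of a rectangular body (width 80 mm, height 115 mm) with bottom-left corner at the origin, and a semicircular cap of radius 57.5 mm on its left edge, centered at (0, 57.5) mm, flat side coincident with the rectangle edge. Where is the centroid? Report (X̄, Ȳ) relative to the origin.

X̄ = 16.76 mm, Ȳ = 57.50 mm

rectangular body: A = 80 × 115 = 9200.00, centroid at (40.00, 57.50).
semicircular end: A = ½π·57.5² = 5193.45, centroid at (-24.40, 57.50).
ΣA = 14393.45 mm²
ΣAX̄ = (9200.00)(40.00) + (5193.45)(-24.40) = 241260.42 mm³
ΣAȲ = (9200.00)(57.50) + (5193.45)(57.50) = 827623.11 mm³
X̄ = 241260.42 / 14393.45 = 16.76 mm
Ȳ = 827623.11 / 14393.45 = 57.50 mm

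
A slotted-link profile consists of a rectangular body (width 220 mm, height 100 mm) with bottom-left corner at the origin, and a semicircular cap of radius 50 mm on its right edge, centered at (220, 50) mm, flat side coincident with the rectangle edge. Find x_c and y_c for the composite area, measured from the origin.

rectangular body: A = 220 × 100 = 22000.00, centroid at (110.00, 50.00).
semicircular end: A = ½π·50² = 3926.99, centroid at (241.22, 50.00).
ΣA = 25926.99 mm²
ΣAx_c = (22000.00)(110.00) + (3926.99)(241.22) = 3367271.31 mm³
ΣAy_c = (22000.00)(50.00) + (3926.99)(50.00) = 1296349.54 mm³
x_c = 3367271.31 / 25926.99 = 129.88 mm
y_c = 1296349.54 / 25926.99 = 50.00 mm

x_c = 129.88 mm, y_c = 50.00 mm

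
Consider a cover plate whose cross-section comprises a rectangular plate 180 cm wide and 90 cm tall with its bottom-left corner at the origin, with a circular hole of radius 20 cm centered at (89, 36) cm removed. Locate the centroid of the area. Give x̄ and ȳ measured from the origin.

x̄ = 90.08 cm, ȳ = 45.76 cm

plate: A = 180 × 90 = 16200.00, centroid at (90.00, 45.00).
hole: A = −π·20² = -1256.64, centroid at (89.00, 36.00).
ΣA = 14943.36 cm²
ΣAx̄ = (16200.00)(90.00) + (-1256.64)(89.00) = 1346159.30 cm³
ΣAȳ = (16200.00)(45.00) + (-1256.64)(36.00) = 683761.07 cm³
x̄ = 1346159.30 / 14943.36 = 90.08 cm
ȳ = 683761.07 / 14943.36 = 45.76 cm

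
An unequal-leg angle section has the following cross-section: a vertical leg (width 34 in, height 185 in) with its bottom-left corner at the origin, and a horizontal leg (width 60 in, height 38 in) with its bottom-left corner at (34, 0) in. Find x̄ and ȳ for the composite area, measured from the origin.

vertical leg: A = 34 × 185 = 6290.00, centroid at (17.00, 92.50).
horizontal leg: A = 60 × 38 = 2280.00, centroid at (64.00, 19.00).
ΣA = 8570.00 in²
ΣAx̄ = (6290.00)(17.00) + (2280.00)(64.00) = 252850.00 in³
ΣAȳ = (6290.00)(92.50) + (2280.00)(19.00) = 625145.00 in³
x̄ = 252850.00 / 8570.00 = 29.50 in
ȳ = 625145.00 / 8570.00 = 72.95 in

x̄ = 29.50 in, ȳ = 72.95 in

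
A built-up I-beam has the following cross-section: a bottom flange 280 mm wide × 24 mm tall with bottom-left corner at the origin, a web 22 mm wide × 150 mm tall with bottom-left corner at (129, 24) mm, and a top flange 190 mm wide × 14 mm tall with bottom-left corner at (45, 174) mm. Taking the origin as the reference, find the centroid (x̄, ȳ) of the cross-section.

x̄ = 140.00 mm, ȳ = 70.09 mm

bottom flange: A = 280 × 24 = 6720.00, centroid at (140.00, 12.00).
web: A = 22 × 150 = 3300.00, centroid at (140.00, 99.00).
top flange: A = 190 × 14 = 2660.00, centroid at (140.00, 181.00).
ΣA = 12680.00 mm², ΣAx̄ = 1775200.00 mm³, ΣAȳ = 888800.00 mm³.
x̄ = 1775200.00/12680.00 = 140.00 mm; ȳ = 888800.00/12680.00 = 70.09 mm.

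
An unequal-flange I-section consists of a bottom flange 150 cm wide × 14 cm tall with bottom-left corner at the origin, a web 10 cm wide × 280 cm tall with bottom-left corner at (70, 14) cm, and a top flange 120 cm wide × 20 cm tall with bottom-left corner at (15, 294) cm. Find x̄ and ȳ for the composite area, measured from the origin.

Part | A | x̄ᵢ | ȳᵢ | A·x̄ᵢ | A·ȳᵢ
bottom flange | 2100.00 | 75.00 | 7.00 | 157500.00 | 14700.00
web | 2800.00 | 75.00 | 154.00 | 210000.00 | 431200.00
top flange | 2400.00 | 75.00 | 304.00 | 180000.00 | 729600.00
Σ | 7300.00 |  |  | 547500.00 | 1175500.00
x̄ = 547500.00 / 7300.00 = 75.00 cm
ȳ = 1175500.00 / 7300.00 = 161.03 cm

x̄ = 75.00 cm, ȳ = 161.03 cm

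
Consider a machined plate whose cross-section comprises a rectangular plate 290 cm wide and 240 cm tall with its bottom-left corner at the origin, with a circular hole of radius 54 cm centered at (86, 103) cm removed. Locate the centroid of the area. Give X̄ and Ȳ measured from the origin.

X̄ = 153.94 cm, Ȳ = 122.58 cm

plate: A = 290 × 240 = 69600.00, centroid at (145.00, 120.00).
hole: A = −π·54² = -9160.88, centroid at (86.00, 103.00).
ΣA = 60439.12 cm², ΣAX̄ = 9304163.96 cm³, ΣAȲ = 7408428.93 cm³.
X̄ = 9304163.96/60439.12 = 153.94 cm; Ȳ = 7408428.93/60439.12 = 122.58 cm.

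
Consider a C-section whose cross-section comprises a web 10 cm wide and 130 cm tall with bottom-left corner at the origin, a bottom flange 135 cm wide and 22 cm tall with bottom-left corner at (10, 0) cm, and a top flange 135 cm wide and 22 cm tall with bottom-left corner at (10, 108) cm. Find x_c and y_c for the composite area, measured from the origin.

Part | A | x̄ᵢ | ȳᵢ | A·x̄ᵢ | A·ȳᵢ
web | 1300.00 | 5.00 | 65.00 | 6500.00 | 84500.00
bottom flange | 2970.00 | 77.50 | 11.00 | 230175.00 | 32670.00
top flange | 2970.00 | 77.50 | 119.00 | 230175.00 | 353430.00
Σ | 7240.00 |  |  | 466850.00 | 470600.00
x_c = 466850.00 / 7240.00 = 64.48 cm
y_c = 470600.00 / 7240.00 = 65.00 cm

x_c = 64.48 cm, y_c = 65.00 cm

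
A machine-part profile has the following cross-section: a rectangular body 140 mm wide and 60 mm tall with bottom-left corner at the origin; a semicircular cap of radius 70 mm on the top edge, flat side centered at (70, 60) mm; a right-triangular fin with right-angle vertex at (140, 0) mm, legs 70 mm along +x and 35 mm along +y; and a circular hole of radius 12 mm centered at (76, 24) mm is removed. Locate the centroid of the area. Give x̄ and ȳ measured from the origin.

x̄ = 76.62 mm, ȳ = 56.07 mm

rectangular body: A = 140 × 60 = 8400.00, centroid at (70.00, 30.00).
semicircular top: A = ½π·70² = 7696.90, centroid at (70.00, 89.71).
triangular fin: A = ½·70·35 = 1225.00, centroid at (163.33, 11.67).
hole: A = −π·12² = -452.39, centroid at (76.00, 24.00).
ΣA = 16869.51 mm², ΣAx̄ = 1292484.88 mm³, ΣAȳ = 945915.11 mm³.
x̄ = 1292484.88/16869.51 = 76.62 mm; ȳ = 945915.11/16869.51 = 56.07 mm.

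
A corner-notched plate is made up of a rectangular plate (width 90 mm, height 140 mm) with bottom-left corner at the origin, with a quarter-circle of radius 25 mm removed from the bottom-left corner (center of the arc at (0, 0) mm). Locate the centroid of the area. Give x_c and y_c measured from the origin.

x_c = 46.39 mm, y_c = 72.41 mm

plate: A = 90 × 140 = 12600.00, centroid at (45.00, 70.00).
removed quarter-circle: A = −¼π·25² = -490.87, centroid at (10.61, 10.61).
ΣA = 12109.13 mm²
ΣAx_c = (12600.00)(45.00) + (-490.87)(10.61) = 561791.67 mm³
ΣAy_c = (12600.00)(70.00) + (-490.87)(10.61) = 876791.67 mm³
x_c = 561791.67 / 12109.13 = 46.39 mm
y_c = 876791.67 / 12109.13 = 72.41 mm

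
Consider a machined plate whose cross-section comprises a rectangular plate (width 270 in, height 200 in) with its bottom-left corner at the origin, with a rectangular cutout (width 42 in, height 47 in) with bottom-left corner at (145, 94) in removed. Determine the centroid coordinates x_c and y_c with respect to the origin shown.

plate: A = 270 × 200 = 54000.00, centroid at (135.00, 100.00).
hole: A = −(42 × 47) = -1974.00, centroid at (166.00, 117.50).
ΣA = 52026.00 in²
ΣAx_c = (54000.00)(135.00) + (-1974.00)(166.00) = 6962316.00 in³
ΣAy_c = (54000.00)(100.00) + (-1974.00)(117.50) = 5168055.00 in³
x_c = 6962316.00 / 52026.00 = 133.82 in
y_c = 5168055.00 / 52026.00 = 99.34 in

x_c = 133.82 in, y_c = 99.34 in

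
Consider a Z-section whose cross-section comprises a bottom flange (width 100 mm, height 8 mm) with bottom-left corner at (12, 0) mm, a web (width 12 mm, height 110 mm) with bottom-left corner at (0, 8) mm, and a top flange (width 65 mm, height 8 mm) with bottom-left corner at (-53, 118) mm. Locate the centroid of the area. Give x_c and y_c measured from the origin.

Part | A | x̄ᵢ | ȳᵢ | A·x̄ᵢ | A·ȳᵢ
bottom flange | 800.00 | 62.00 | 4.00 | 49600.00 | 3200.00
web | 1320.00 | 6.00 | 63.00 | 7920.00 | 83160.00
top flange | 520.00 | -20.50 | 122.00 | -10660.00 | 63440.00
Σ | 2640.00 |  |  | 46860.00 | 149800.00
x_c = 46860.00 / 2640.00 = 17.75 mm
y_c = 149800.00 / 2640.00 = 56.74 mm

x_c = 17.75 mm, y_c = 56.74 mm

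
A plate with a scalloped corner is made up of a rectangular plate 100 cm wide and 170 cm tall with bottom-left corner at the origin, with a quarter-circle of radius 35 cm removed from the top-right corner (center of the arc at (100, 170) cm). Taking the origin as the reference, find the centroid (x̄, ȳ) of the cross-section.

x̄ = 47.89 cm, ȳ = 80.79 cm

Part | A | x̄ᵢ | ȳᵢ | A·x̄ᵢ | A·ȳᵢ
plate | 17000.00 | 50.00 | 85.00 | 850000.00 | 1445000.00
removed quarter-circle | -962.11 | 85.15 | 155.15 | -81919.61 | -149267.50
Σ | 16037.89 |  |  | 768080.39 | 1295732.50
x̄ = 768080.39 / 16037.89 = 47.89 cm
ȳ = 1295732.50 / 16037.89 = 80.79 cm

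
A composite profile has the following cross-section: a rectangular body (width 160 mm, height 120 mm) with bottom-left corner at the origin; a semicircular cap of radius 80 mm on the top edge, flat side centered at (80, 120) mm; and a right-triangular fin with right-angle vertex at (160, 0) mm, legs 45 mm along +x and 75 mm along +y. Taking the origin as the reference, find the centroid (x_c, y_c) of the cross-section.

rectangular body: A = 160 × 120 = 19200.00, centroid at (80.00, 60.00).
semicircular top: A = ½π·80² = 10053.10, centroid at (80.00, 153.95).
triangular fin: A = ½·45·75 = 1687.50, centroid at (175.00, 25.00).
ΣA = 30940.60 mm², ΣAx_c = 2635560.22 mm³, ΣAy_c = 2741892.41 mm³.
x_c = 2635560.22/30940.60 = 85.18 mm; y_c = 2741892.41/30940.60 = 88.62 mm.

x_c = 85.18 mm, y_c = 88.62 mm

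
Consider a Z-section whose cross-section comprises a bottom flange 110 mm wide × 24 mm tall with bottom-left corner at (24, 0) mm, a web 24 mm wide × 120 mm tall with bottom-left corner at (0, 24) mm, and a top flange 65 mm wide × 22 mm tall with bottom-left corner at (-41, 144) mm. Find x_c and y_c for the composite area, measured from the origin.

bottom flange: A = 110 × 24 = 2640.00, centroid at (79.00, 12.00).
web: A = 24 × 120 = 2880.00, centroid at (12.00, 84.00).
top flange: A = 65 × 22 = 1430.00, centroid at (-8.50, 155.00).
ΣA = 6950.00 mm²
ΣAx_c = (2640.00)(79.00) + (2880.00)(12.00) + (1430.00)(-8.50) = 230965.00 mm³
ΣAy_c = (2640.00)(12.00) + (2880.00)(84.00) + (1430.00)(155.00) = 495250.00 mm³
x_c = 230965.00 / 6950.00 = 33.23 mm
y_c = 495250.00 / 6950.00 = 71.26 mm

x_c = 33.23 mm, y_c = 71.26 mm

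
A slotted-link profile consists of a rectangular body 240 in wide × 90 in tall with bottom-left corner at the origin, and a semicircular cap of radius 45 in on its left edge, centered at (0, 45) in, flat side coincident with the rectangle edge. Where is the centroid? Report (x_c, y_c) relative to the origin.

rectangular body: A = 240 × 90 = 21600.00, centroid at (120.00, 45.00).
semicircular end: A = ½π·45² = 3180.86, centroid at (-19.10, 45.00).
ΣA = 24780.86 in², ΣAx_c = 2531250.00 in³, ΣAy_c = 1115138.82 in³.
x_c = 2531250.00/24780.86 = 102.15 in; y_c = 1115138.82/24780.86 = 45.00 in.

x_c = 102.15 in, y_c = 45.00 in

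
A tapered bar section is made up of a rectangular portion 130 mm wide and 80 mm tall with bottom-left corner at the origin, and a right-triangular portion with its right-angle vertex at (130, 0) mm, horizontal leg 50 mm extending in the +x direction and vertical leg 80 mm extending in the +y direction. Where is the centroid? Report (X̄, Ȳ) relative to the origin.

rectangular portion: A = 130 × 80 = 10400.00, centroid at (65.00, 40.00).
triangular portion: A = ½·50·80 = 2000.00, centroid at (146.67, 26.67).
ΣA = 12400.00 mm², ΣAX̄ = 969333.33 mm³, ΣAȲ = 469333.33 mm³.
X̄ = 969333.33/12400.00 = 78.17 mm; Ȳ = 469333.33/12400.00 = 37.85 mm.

X̄ = 78.17 mm, Ȳ = 37.85 mm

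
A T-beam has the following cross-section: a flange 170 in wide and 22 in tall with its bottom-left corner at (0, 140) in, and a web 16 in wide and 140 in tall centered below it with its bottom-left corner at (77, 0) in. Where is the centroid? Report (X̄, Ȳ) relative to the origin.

web: A = 16 × 140 = 2240.00, centroid at (85.00, 70.00).
flange: A = 170 × 22 = 3740.00, centroid at (85.00, 151.00).
ΣA = 5980.00 in², ΣAX̄ = 508300.00 in³, ΣAȲ = 721540.00 in³.
X̄ = 508300.00/5980.00 = 85.00 in; Ȳ = 721540.00/5980.00 = 120.66 in.

X̄ = 85.00 in, Ȳ = 120.66 in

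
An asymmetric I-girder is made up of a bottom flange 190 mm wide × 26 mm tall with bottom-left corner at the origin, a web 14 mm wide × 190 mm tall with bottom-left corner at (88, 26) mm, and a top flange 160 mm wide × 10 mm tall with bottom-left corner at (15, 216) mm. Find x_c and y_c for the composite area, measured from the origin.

x_c = 95.00 mm, y_c = 80.40 mm

bottom flange: A = 190 × 26 = 4940.00, centroid at (95.00, 13.00).
web: A = 14 × 190 = 2660.00, centroid at (95.00, 121.00).
top flange: A = 160 × 10 = 1600.00, centroid at (95.00, 221.00).
ΣA = 9200.00 mm²
ΣAx_c = (4940.00)(95.00) + (2660.00)(95.00) + (1600.00)(95.00) = 874000.00 mm³
ΣAy_c = (4940.00)(13.00) + (2660.00)(121.00) + (1600.00)(221.00) = 739680.00 mm³
x_c = 874000.00 / 9200.00 = 95.00 mm
y_c = 739680.00 / 9200.00 = 80.40 mm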